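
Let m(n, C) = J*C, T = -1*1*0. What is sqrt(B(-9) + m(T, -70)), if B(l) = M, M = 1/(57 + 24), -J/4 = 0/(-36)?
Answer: 1/9 ≈ 0.11111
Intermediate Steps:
J = 0 (J = -0/(-36) = -0*(-1)/36 = -4*0 = 0)
T = 0 (T = -0 = -1*0 = 0)
m(n, C) = 0 (m(n, C) = 0*C = 0)
M = 1/81 ≈ 0.012346
B(l) = 1/81
sqrt(B(-9) + m(T, -70)) = sqrt(1/81 + 0) = sqrt(1/81) = 1/9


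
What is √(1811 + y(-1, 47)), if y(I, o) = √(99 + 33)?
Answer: √(1811 + 2*√33) ≈ 42.691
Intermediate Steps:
y(I, o) = 2*√33 (y(I, o) = √132 = 2*√33)
√(1811 + y(-1, 47)) = √(1811 + 2*√33)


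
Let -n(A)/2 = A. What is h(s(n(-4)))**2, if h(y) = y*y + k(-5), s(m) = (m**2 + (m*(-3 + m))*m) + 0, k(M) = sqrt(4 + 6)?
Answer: (147456 + sqrt(10))**2 ≈ 2.1744e+10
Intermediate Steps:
k(M) = sqrt(10)
n(A) = -2*A
s(m) = m**2 + m**2*(-3 + m) (s(m) = (m**2 + m**2*(-3 + m)) + 0 = m**2 + m**2*(-3 + m))
h(y) = sqrt(10) + y**2 (h(y) = y*y + sqrt(10) = y**2 + sqrt(10) = sqrt(10) + y**2)
h(s(n(-4)))**2 = (sqrt(10) + ((-2*(-4))**2*(-2 - 2*(-4)))**2)**2 = (sqrt(10) + (8**2*(-2 + 8))**2)**2 = (sqrt(10) + (64*6)**2)**2 = (sqrt(10) + 384**2)**2 = (sqrt(10) + 147456)**2 = (147456 + sqrt(10))**2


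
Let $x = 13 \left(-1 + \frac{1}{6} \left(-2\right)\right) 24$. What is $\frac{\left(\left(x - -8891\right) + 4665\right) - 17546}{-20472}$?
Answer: $\frac{2203}{10236} \approx 0.21522$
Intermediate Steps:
$x = -416$ ($x = 13 \left(-1 + \frac{1}{6} \left(-2\right)\right) 24 = 13 \left(-1 - \frac{1}{3}\right) 24 = 13 \left(- \frac{4}{3}\right) 24 = \left(- \frac{52}{3}\right) 24 = -416$)
$\frac{\left(\left(x - -8891\right) + 4665\right) - 17546}{-20472} = \frac{\left(\left(-416 - -8891\right) + 4665\right) - 17546}{-20472} = \left(\left(\left(-416 + 8891\right) + 4665\right) - 17546\right) \left(- \frac{1}{20472}\right) = \left(\left(8475 + 4665\right) - 17546\right) \left(- \frac{1}{20472}\right) = \left(13140 - 17546\right) \left(- \frac{1}{20472}\right) = \left(-4406\right) \left(- \frac{1}{20472}\right) = \frac{2203}{10236}$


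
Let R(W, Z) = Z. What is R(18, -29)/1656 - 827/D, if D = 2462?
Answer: -720455/2038536 ≈ -0.35342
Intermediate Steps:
R(18, -29)/1656 - 827/D = -29/1656 - 827/2462 = -720455/2038536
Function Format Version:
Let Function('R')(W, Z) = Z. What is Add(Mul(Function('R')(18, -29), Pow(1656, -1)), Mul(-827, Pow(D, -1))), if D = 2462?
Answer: Rational(-720455, 2038536) ≈ -0.35342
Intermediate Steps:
Add(Mul(Function('R')(18, -29), Pow(1656, -1)), Mul(-827, Pow(D, -1))) = Add(Mul(-29, Pow(1656, -1)), Mul(-827, Pow(2462, -1))) = Add(Mul(-29, Rational(1, 1656)), Mul(-827, Rational(1, 2462))) = Add(Rational(-29, 1656), Rational(-827, 2462)) = Rational(-720455, 2038536)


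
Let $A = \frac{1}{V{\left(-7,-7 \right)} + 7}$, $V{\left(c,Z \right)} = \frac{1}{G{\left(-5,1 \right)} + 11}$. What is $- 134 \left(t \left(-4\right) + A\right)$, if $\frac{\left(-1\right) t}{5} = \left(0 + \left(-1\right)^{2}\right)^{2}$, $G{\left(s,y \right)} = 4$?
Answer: $- \frac{143045}{53} \approx -2699.0$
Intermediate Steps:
$t = -5$ ($t = - 5 \left(0 + \left(-1\right)^{2}\right)^{2} = - 5 \left(0 + 1\right)^{2} = - 5 \cdot 1^{2} = \left(-5\right) 1 = -5$)
$V{\left(c,Z \right)} = \frac{1}{15}$ ($V{\left(c,Z \right)} = \frac{1}{4 + 11} = \frac{1}{15}$)
$A = \frac{15}{106}$ ($A = \frac{1}{\frac{1}{15} + 7} = \frac{1}{\frac{106}{15}} = \frac{15}{106} \approx 0.14151$)
$- 134 \left(t \left(-4\right) + A\right) = - 134 \left(\left(-5\right) \left(-4\right) + \frac{15}{106}\right) = - 134 \left(20 + \frac{15}{106}\right) = \left(-134\right) \frac{2135}{106} = - \frac{143045}{53}$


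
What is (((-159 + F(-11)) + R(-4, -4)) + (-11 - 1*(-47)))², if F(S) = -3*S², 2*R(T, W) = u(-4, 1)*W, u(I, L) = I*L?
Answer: 228484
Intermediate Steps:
R(T, W) = -2*W (R(T, W) = ((-4*1)*W)/2 = (-4*W)/2 = -2*W)
(((-159 + F(-11)) + R(-4, -4)) + (-11 - 1*(-47)))² = (((-159 - 3*(-11)²) - 2*(-4)) + (-11 - 1*(-47)))² = (((-159 - 3*121) + 8) + (-11 + 47))² = (((-159 - 363) + 8) + 36)² = ((-522 + 8) + 36)² = (-514 + 36)² = (-478)² = 228484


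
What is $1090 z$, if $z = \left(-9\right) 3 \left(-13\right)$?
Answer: $382590$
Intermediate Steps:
$z = 351$ ($z = \left(-27\right) \left(-13\right) = 351$)
$1090 z = 1090 \cdot 351 = 382590$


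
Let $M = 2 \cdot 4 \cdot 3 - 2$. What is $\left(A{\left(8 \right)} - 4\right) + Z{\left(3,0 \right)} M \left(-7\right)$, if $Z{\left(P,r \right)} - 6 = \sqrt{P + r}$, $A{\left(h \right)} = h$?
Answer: $-920 - 154 \sqrt{3} \approx -1186.7$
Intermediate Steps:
$Z{\left(P,r \right)} = 6 + \sqrt{P + r}$
$M = 22$ ($M = 8 \cdot 3 - 2 = 24 - 2 = 22$)
$\left(A{\left(8 \right)} - 4\right) + Z{\left(3,0 \right)} M \left(-7\right) = \left(8 - 4\right) + \left(6 + \sqrt{3 + 0}\right) 22 \left(-7\right) = 4 + \left(6 + \sqrt{3}\right) 22 \left(-7\right) = 4 + \left(132 + 22 \sqrt{3}\right) \left(-7\right) = 4 - \left(924 + 154 \sqrt{3}\right) = -920 - 154 \sqrt{3}$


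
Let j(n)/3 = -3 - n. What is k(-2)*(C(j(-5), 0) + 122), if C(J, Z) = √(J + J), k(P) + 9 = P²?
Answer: -610 - 10*√3 ≈ -627.32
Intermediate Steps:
k(P) = -9 + P²
j(n) = -9 - 3*n (j(n) = 3*(-3 - n) = -9 - 3*n)
C(J, Z) = √2*√J (C(J, Z) = √(2*J) = √2*√J)
k(-2)*(C(j(-5), 0) + 122) = (-9 + (-2)²)*(√2*√(-9 - 3*(-5)) + 122) = (-9 + 4)*(√2*√(-9 + 15) + 122) = -5*(√2*√6 + 122) = -5*(2*√3 + 122) = -5*(122 + 2*√3) = -610 - 10*√3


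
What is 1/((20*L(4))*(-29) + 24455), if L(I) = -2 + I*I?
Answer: 1/16335 ≈ 6.1218e-5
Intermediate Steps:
L(I) = -2 + I**2
1/((20*L(4))*(-29) + 24455) = 1/((20*(-2 + 4**2))*(-29) + 24455) = 1/((20*(-2 + 16))*(-29) + 24455) = 1/((20*14)*(-29) + 24455) = 1/(280*(-29) + 24455) = 1/(-8120 + 24455) = 1/16335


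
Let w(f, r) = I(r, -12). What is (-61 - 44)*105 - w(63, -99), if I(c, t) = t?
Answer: -11013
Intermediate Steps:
w(f, r) = -12
(-61 - 44)*105 - w(63, -99) = (-61 - 44)*105 - 1*(-12) = -105*105 + 12 = -11025 + 12 = -11013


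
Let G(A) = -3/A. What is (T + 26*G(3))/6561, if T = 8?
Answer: -2/729 ≈ -0.0027435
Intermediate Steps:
(T + 26*G(3))/6561 = (8 + 26*(-3/3))/6561 = (8 + 26*(-3*⅓))*(1/6561) = (8 + 26*(-1))*(1/6561) = (8 - 26)*(1/6561) = -18*1/6561 = -2/729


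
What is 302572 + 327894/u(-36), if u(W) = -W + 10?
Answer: 7123103/23 ≈ 3.0970e+5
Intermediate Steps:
u(W) = 10 - W
302572 + 327894/u(-36) = 302572 + 327894/(10 - 1*(-36)) = 302572 + 327894/(10 + 36) = 302572 + 327894/46 = 302572 + 327894*(1/46) = 302572 + 163947/23 = 7123103/23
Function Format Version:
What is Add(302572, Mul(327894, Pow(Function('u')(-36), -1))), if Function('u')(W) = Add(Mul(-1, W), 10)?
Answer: Rational(7123103, 23) ≈ 3.0970e+5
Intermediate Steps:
Function('u')(W) = Add(10, Mul(-1, W))
Add(302572, Mul(327894, Pow(Function('u')(-36), -1))) = Add(302572, Mul(327894, Pow(Add(10, Mul(-1, -36)), -1))) = Add(302572, Mul(327894, Pow(Add(10, 36), -1))) = Add(302572, Mul(327894, Pow(46, -1))) = Add(302572, Mul(327894, Rational(1, 46))) = Add(302572, Rational(163947, 23)) = Rational(7123103, 23)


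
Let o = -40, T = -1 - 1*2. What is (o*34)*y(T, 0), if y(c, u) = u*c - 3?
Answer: 4080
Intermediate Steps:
T = -3 (T = -1 - 2 = -3)
y(c, u) = -3 + c*u (y(c, u) = c*u - 3 = -3 + c*u)
(o*34)*y(T, 0) = (-40*34)*(-3 - 3*0) = -1360*(-3 + 0) = -1360*(-3) = 4080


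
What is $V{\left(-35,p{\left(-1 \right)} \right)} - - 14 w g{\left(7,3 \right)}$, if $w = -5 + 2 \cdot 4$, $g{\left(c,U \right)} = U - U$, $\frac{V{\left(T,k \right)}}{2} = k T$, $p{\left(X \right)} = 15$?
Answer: $-1050$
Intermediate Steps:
$V{\left(T,k \right)} = 2 T k$ ($V{\left(T,k \right)} = 2 k T = 2 T k$)
$g{\left(c,U \right)} = 0$
$w = 3$ ($w = -5 + 8 = 3$)
$V{\left(-35,p{\left(-1 \right)} \right)} - - 14 w g{\left(7,3 \right)} = 2 \left(-35\right) 15 - \left(-14\right) 3 \cdot 0 = -1050 - \left(-42\right) 0 = -1050 - 0 = -1050 + 0 = -1050$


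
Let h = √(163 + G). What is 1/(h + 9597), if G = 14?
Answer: 3199/30700744 - √177/92102232 ≈ 0.00010405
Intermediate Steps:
h = √177 (h = √(163 + 14) = √177 ≈ 13.304)
1/(h + 9597) = 1/(√177 + 9597) = 1/(9597 + √177)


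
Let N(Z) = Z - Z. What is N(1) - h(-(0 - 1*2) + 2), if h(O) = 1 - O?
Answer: 3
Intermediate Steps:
N(Z) = 0
N(1) - h(-(0 - 1*2) + 2) = 0 - (1 - (-(0 - 1*2) + 2)) = 0 - (1 - (-(0 - 2) + 2)) = 0 - (1 - (-1*(-2) + 2)) = 0 - (1 - (2 + 2)) = 0 - (1 - 1*4) = 0 - (1 - 4) = 0 - 1*(-3) = 0 + 3 = 3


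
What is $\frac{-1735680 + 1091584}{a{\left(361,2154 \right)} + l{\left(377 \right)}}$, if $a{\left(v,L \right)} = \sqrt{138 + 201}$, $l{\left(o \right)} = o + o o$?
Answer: $- \frac{30595848192}{6769319899} + \frac{644096 \sqrt{339}}{20307959697} \approx -4.5192$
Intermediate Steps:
$l{\left(o \right)} = o + o^{2}$
$a{\left(v,L \right)} = \sqrt{339}$
$\frac{-1735680 + 1091584}{a{\left(361,2154 \right)} + l{\left(377 \right)}} = \frac{-1735680 + 1091584}{\sqrt{339} + 377 \left(1 + 377\right)} = - \frac{644096}{\sqrt{339} + 377 \cdot 378} = - \frac{644096}{\sqrt{339} + 142506} = - \frac{644096}{142506 + \sqrt{339}}$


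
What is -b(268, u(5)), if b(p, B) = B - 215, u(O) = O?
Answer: 210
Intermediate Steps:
b(p, B) = -215 + B
-b(268, u(5)) = -(-215 + 5) = -1*(-210) = 210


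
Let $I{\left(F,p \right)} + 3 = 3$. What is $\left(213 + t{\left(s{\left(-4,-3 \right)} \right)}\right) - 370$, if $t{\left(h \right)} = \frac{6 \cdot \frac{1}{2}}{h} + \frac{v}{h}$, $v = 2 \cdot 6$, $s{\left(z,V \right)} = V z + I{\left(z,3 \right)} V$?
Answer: $- \frac{623}{4} \approx -155.75$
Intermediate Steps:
$I{\left(F,p \right)} = 0$ ($I{\left(F,p \right)} = -3 + 3 = 0$)
$s{\left(z,V \right)} = V z$ ($s{\left(z,V \right)} = V z + 0 V = V z + 0 = V z$)
$v = 12$
$t{\left(h \right)} = \frac{15}{h}$ ($t{\left(h \right)} = \frac{6 \cdot \frac{1}{2}}{h} + \frac{12}{h} = \frac{3}{h} + \frac{12}{h} = \frac{15}{h}$)
$\left(213 + t{\left(s{\left(-4,-3 \right)} \right)}\right) - 370 = \left(213 + \frac{15}{\left(-3\right) \left(-4\right)}\right) - 370 = \left(213 + \frac{15}{12}\right) - 370 = \left(213 + 15 \cdot \frac{1}{12}\right) - 370 = \left(213 + \frac{5}{4}\right) - 370 = \frac{857}{4} - 370 = - \frac{623}{4}$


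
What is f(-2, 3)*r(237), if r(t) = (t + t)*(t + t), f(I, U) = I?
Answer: -449352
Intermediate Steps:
r(t) = 4*t**2 (r(t) = (2*t)*(2*t) = 4*t**2)
f(-2, 3)*r(237) = -8*237**2 = -8*56169 = -2*224676 = -449352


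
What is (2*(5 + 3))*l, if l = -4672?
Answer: -74752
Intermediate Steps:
(2*(5 + 3))*l = (2*(5 + 3))*(-4672) = (2*8)*(-4672) = 16*(-4672) = -74752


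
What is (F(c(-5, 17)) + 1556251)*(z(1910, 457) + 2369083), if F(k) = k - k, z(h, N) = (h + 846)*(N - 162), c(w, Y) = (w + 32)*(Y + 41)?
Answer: 4952150975853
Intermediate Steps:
c(w, Y) = (32 + w)*(41 + Y)
z(h, N) = (-162 + N)*(846 + h) (z(h, N) = (846 + h)*(-162 + N) = (-162 + N)*(846 + h))
F(k) = 0
(F(c(-5, 17)) + 1556251)*(z(1910, 457) + 2369083) = (0 + 1556251)*((-137052 - 162*1910 + 846*457 + 457*1910) + 2369083) = 1556251*((-137052 - 309420 + 386622 + 872870) + 2369083) = 1556251*(813020 + 2369083) = 1556251*3182103 = 4952150975853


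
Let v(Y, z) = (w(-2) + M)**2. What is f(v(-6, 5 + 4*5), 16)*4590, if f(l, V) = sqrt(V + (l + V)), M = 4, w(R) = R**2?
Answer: 18360*sqrt(6) ≈ 44973.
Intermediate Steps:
v(Y, z) = 64 (v(Y, z) = ((-2)**2 + 4)**2 = (4 + 4)**2 = 8**2 = 64)
f(l, V) = sqrt(l + 2*V) (f(l, V) = sqrt(V + (V + l)) = sqrt(l + 2*V))
f(v(-6, 5 + 4*5), 16)*4590 = sqrt(64 + 2*16)*4590 = sqrt(64 + 32)*4590 = sqrt(96)*4590 = (4*sqrt(6))*4590 = 18360*sqrt(6)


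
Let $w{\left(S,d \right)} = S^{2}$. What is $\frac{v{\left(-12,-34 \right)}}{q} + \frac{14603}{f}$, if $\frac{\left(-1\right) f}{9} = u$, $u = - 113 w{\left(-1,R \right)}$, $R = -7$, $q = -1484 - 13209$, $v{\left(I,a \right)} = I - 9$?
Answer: $\frac{30654748}{2134683} \approx 14.36$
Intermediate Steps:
$v{\left(I,a \right)} = -9 + I$
$q = -14693$ ($q = -1484 - 13209 = -14693$)
$u = -113$ ($u = - 113 \left(-1\right)^{2} = \left(-113\right) 1 = -113$)
$f = 1017$ ($f = \left(-9\right) \left(-113\right) = 1017$)
$\frac{v{\left(-12,-34 \right)}}{q} + \frac{14603}{f} = \frac{-9 - 12}{-14693} + \frac{14603}{1017} = \left(-21\right) \left(- \frac{1}{14693}\right) + 14603 \cdot \frac{1}{1017} = \frac{3}{2099} + \frac{14603}{1017} = \frac{30654748}{2134683}$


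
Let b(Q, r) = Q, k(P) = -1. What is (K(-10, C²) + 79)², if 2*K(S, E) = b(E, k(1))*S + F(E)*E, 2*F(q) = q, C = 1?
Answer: 88209/16 ≈ 5513.1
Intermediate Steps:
F(q) = q/2
K(S, E) = E²/4 + E*S/2 (K(S, E) = (E*S + (E/2)*E)/2 = (E*S + E²/2)/2 = (E²/2 + E*S)/2 = E²/4 + E*S/2)
(K(-10, C²) + 79)² = ((¼)*1²*(1² + 2*(-10)) + 79)² = ((¼)*1*(1 - 20) + 79)² = ((¼)*1*(-19) + 79)² = (-19/4 + 79)² = (297/4)² = 88209/16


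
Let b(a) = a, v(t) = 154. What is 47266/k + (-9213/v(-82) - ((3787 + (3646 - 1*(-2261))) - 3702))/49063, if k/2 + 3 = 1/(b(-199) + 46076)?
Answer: -2048026138755253/259972816565 ≈ -7877.8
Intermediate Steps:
k = -275260/45877 (k = -6 + 2/(-199 + 46076) = -6 + 2/45877 = -275260/45877 ≈ -6.0000)
47266/k + (-9213/v(-82) - ((3787 + (3646 - 1*(-2261))) - 3702))/49063 = 47266/(-275260/45877) + (-9213/154 - ((3787 + (3646 - 1*(-2261))) - 3702))/49063 = 47266*(-45877/275260) + (-9213*1/154 - ((3787 + (3646 + 2261)) - 3702))*(1/49063) = -1084211141/137630 + (-9213/154 - ((3787 + 5907) - 3702))*(1/49063) = -1084211141/137630 + (-9213/154 - (9694 - 3702))*(1/49063) = -1084211141/137630 + (-9213/154 - 1*5992)*(1/49063) = -1084211141/137630 + (-9213/154 - 5992)*(1/49063) = -1084211141/137630 - 931981/154*1/49063 = -1084211141/137630 - 931981/7555702 = -2048026138755253/259972816565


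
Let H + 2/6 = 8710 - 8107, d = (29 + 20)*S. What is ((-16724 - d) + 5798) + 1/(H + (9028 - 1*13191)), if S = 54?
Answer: -144962535/10681 ≈ -13572.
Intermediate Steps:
d = 2646 (d = (29 + 20)*54 = 49*54 = 2646)
H = 1808/3 (H = -⅓ + (8710 - 8107) = -⅓ + 603 = 1808/3 ≈ 602.67)
((-16724 - d) + 5798) + 1/(H + (9028 - 1*13191)) = ((-16724 - 1*2646) + 5798) + 1/(1808/3 + (9028 - 1*13191)) = ((-16724 - 2646) + 5798) + 1/(1808/3 + (9028 - 13191)) = (-19370 + 5798) + 1/(1808/3 - 4163) = -13572 + 1/(-10681/3) = -13572 - 3/10681 = -144962535/10681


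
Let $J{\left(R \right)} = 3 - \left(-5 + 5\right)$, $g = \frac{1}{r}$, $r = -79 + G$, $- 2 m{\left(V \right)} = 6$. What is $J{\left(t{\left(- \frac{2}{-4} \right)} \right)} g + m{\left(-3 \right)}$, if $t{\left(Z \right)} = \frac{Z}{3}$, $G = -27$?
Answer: $- \frac{321}{106} \approx -3.0283$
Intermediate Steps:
$m{\left(V \right)} = -3$ ($m{\left(V \right)} = \left(- \frac{1}{2}\right) 6 = -3$)
$r = -106$ ($r = -79 - 27 = -106$)
$g = - \frac{1}{106}$ ($g = \frac{1}{-106} = - \frac{1}{106} \approx -0.009434$)
$t{\left(Z \right)} = \frac{Z}{3}$ ($t{\left(Z \right)} = Z \frac{1}{3} = \frac{Z}{3}$)
$J{\left(R \right)} = 3$ ($J{\left(R \right)} = 3 - 0 = 3 + 0 = 3$)
$J{\left(t{\left(- \frac{2}{-4} \right)} \right)} g + m{\left(-3 \right)} = 3 \left(- \frac{1}{106}\right) - 3 = - \frac{3}{106} - 3 = - \frac{321}{106}$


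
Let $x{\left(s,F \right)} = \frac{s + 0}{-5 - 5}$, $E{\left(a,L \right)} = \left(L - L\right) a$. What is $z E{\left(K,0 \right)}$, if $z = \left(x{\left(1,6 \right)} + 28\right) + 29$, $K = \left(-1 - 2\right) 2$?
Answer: $0$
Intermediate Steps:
$K = -6$ ($K = \left(-3\right) 2 = -6$)
$E{\left(a,L \right)} = 0$ ($E{\left(a,L \right)} = 0 a = 0$)
$x{\left(s,F \right)} = - \frac{s}{10}$ ($x{\left(s,F \right)} = \frac{s}{-10} = s \left(- \frac{1}{10}\right) = - \frac{s}{10}$)
$z = \frac{569}{10}$ ($z = \left(\left(- \frac{1}{10}\right) 1 + 28\right) + 29 = \left(- \frac{1}{10} + 28\right) + 29 = \frac{279}{10} + 29 = \frac{569}{10} \approx 56.9$)
$z E{\left(K,0 \right)} = \frac{569}{10} \cdot 0 = 0$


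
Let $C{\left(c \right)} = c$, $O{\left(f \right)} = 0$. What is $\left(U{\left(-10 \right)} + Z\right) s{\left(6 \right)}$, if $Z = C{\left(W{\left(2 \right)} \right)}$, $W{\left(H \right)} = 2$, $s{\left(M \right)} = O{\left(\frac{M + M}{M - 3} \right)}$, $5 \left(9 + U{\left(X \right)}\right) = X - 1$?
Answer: $0$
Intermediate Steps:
$U{\left(X \right)} = - \frac{46}{5} + \frac{X}{5}$ ($U{\left(X \right)} = -9 + \frac{X - 1}{5} = -9 + \frac{-1 + X}{5} = -9 + \left(- \frac{1}{5} + \frac{X}{5}\right) = - \frac{46}{5} + \frac{X}{5}$)
$s{\left(M \right)} = 0$
$Z = 2$
$\left(U{\left(-10 \right)} + Z\right) s{\left(6 \right)} = \left(\left(- \frac{46}{5} + \frac{1}{5} \left(-10\right)\right) + 2\right) 0 = \left(\left(- \frac{46}{5} - 2\right) + 2\right) 0 = \left(- \frac{56}{5} + 2\right) 0 = \left(- \frac{46}{5}\right) 0 = 0$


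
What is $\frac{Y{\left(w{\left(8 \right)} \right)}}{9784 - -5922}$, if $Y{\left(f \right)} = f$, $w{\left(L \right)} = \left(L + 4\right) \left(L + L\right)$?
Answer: $\frac{96}{7853} \approx 0.012225$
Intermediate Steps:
$w{\left(L \right)} = 2 L \left(4 + L\right)$ ($w{\left(L \right)} = \left(4 + L\right) 2 L = 2 L \left(4 + L\right)$)
$\frac{Y{\left(w{\left(8 \right)} \right)}}{9784 - -5922} = \frac{2 \cdot 8 \left(4 + 8\right)}{9784 - -5922} = \frac{2 \cdot 8 \cdot 12}{9784 + 5922} = \frac{192}{15706} = 192 \cdot \frac{1}{15706} = \frac{96}{7853}$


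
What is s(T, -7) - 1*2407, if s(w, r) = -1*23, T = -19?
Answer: -2430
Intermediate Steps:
s(w, r) = -23
s(T, -7) - 1*2407 = -23 - 1*2407 = -23 - 2407 = -2430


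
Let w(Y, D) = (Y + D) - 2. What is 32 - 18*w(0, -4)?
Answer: 140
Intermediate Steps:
w(Y, D) = -2 + D + Y (w(Y, D) = (D + Y) - 2 = -2 + D + Y)
32 - 18*w(0, -4) = 32 - 18*(-2 - 4 + 0) = 32 - 18*(-6) = 32 + 108 = 140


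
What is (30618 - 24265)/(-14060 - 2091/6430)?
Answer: -40849790/90407891 ≈ -0.45184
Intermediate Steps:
(30618 - 24265)/(-14060 - 2091/6430) = 6353/(-14060 - 2091*1/6430) = 6353/(-14060 - 2091/6430) = 6353/(-90407891/6430) = 6353*(-6430/90407891) = -40849790/90407891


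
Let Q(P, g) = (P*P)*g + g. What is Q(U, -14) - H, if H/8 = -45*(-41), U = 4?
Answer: -14998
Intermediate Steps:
Q(P, g) = g + g*P**2 (Q(P, g) = P**2*g + g = g*P**2 + g = g + g*P**2)
H = 14760 (H = 8*(-45*(-41)) = 8*1845 = 14760)
Q(U, -14) - H = -14*(1 + 4**2) - 1*14760 = -14*(1 + 16) - 14760 = -14*17 - 14760 = -238 - 14760 = -14998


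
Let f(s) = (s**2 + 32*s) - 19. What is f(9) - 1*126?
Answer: 224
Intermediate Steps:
f(s) = -19 + s**2 + 32*s
f(9) - 1*126 = (-19 + 9**2 + 32*9) - 1*126 = (-19 + 81 + 288) - 126 = 350 - 126 = 224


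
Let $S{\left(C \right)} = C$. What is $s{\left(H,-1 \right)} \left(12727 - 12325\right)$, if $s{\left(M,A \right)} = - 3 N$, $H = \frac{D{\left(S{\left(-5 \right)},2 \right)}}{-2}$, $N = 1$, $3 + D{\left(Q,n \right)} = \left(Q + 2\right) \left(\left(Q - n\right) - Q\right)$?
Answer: $-1206$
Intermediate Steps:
$D{\left(Q,n \right)} = -3 - n \left(2 + Q\right)$ ($D{\left(Q,n \right)} = -3 + \left(Q + 2\right) \left(\left(Q - n\right) - Q\right) = -3 + \left(2 + Q\right) \left(- n\right) = -3 - n \left(2 + Q\right)$)
$H = - \frac{3}{2}$ ($H = \frac{-3 - 4 - \left(-5\right) 2}{-2} = \left(-3 - 4 + 10\right) \left(- \frac{1}{2}\right) = 3 \left(- \frac{1}{2}\right) = - \frac{3}{2} \approx -1.5$)
$s{\left(M,A \right)} = -3$ ($s{\left(M,A \right)} = \left(-3\right) 1 = -3$)
$s{\left(H,-1 \right)} \left(12727 - 12325\right) = - 3 \left(12727 - 12325\right) = \left(-3\right) 402 = -1206$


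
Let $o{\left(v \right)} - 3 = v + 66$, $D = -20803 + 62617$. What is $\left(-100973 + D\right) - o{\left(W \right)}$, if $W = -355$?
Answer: $-58873$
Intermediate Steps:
$D = 41814$
$o{\left(v \right)} = 69 + v$ ($o{\left(v \right)} = 3 + \left(v + 66\right) = 3 + \left(66 + v\right) = 69 + v$)
$\left(-100973 + D\right) - o{\left(W \right)} = \left(-100973 + 41814\right) - \left(69 - 355\right) = -59159 - -286 = -59159 + 286 = -58873$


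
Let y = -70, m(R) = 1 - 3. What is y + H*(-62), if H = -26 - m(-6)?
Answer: 1418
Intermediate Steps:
m(R) = -2
H = -24 (H = -26 - 1*(-2) = -26 + 2 = -24)
y + H*(-62) = -70 - 24*(-62) = -70 + 1488 = 1418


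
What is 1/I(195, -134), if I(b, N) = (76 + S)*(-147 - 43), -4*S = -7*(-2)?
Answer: -1/13775 ≈ -7.2595e-5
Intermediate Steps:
S = -7/2 (S = -(-7)*(-2)/4 = -1/4*14 = -7/2 ≈ -3.5000)
I(b, N) = -13775 (I(b, N) = (76 - 7/2)*(-147 - 43) = (145/2)*(-190) = -13775)
1/I(195, -134) = 1/(-13775) = -1/13775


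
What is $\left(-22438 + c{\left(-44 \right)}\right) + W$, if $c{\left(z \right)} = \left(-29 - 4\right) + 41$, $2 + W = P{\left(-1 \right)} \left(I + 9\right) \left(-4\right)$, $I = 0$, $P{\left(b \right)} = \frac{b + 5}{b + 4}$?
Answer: $-22480$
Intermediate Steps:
$P{\left(b \right)} = \frac{5 + b}{4 + b}$
$W = -50$ ($W = -2 + \frac{5 - 1}{4 - 1} \left(0 + 9\right) \left(-4\right) = -2 + \frac{1}{3} \cdot 4 \cdot 9 \left(-4\right) = -2 + \frac{1}{3} \cdot 4 \left(-36\right) = -2 + \frac{4}{3} \left(-36\right) = -2 - 48 = -50$)
$c{\left(z \right)} = 8$ ($c{\left(z \right)} = -33 + 41 = 8$)
$\left(-22438 + c{\left(-44 \right)}\right) + W = \left(-22438 + 8\right) - 50 = -22430 - 50 = -22480$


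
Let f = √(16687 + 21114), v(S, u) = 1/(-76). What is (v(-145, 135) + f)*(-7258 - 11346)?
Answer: 4651/19 - 18604*√37801 ≈ -3.6168e+6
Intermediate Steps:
v(S, u) = -1/76
f = √37801 ≈ 194.42
(v(-145, 135) + f)*(-7258 - 11346) = (-1/76 + √37801)*(-7258 - 11346) = (-1/76 + √37801)*(-18604) = 4651/19 - 18604*√37801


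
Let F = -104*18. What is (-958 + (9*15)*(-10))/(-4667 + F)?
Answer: 2308/6539 ≈ 0.35296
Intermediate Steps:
F = -1872
(-958 + (9*15)*(-10))/(-4667 + F) = (-958 + (9*15)*(-10))/(-4667 - 1872) = (-958 + 135*(-10))/(-6539) = (-958 - 1350)*(-1/6539) = -2308*(-1/6539) = 2308/6539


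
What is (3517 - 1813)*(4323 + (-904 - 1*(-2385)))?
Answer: 9890016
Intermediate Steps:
(3517 - 1813)*(4323 + (-904 - 1*(-2385))) = 1704*(4323 + (-904 + 2385)) = 1704*(4323 + 1481) = 1704*5804 = 9890016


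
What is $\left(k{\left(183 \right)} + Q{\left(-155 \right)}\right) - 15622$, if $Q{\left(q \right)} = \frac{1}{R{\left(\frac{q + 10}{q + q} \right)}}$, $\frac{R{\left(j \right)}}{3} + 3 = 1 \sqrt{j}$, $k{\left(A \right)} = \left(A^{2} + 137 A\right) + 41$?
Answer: $\frac{22735829}{529} - \frac{\sqrt{1798}}{1587} \approx 42979.0$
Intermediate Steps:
$k{\left(A \right)} = 41 + A^{2} + 137 A$
$R{\left(j \right)} = -9 + 3 \sqrt{j}$ ($R{\left(j \right)} = -9 + 3 \cdot 1 \sqrt{j} = -9 + 3 \sqrt{j}$)
$Q{\left(q \right)} = \frac{1}{-9 + \frac{3 \sqrt{2} \sqrt{\frac{10 + q}{q}}}{2}}$ ($Q{\left(q \right)} = \frac{1}{-9 + 3 \sqrt{\frac{q + 10}{q + q}}} = \frac{1}{-9 + 3 \sqrt{\frac{10 + q}{2 q}}} = \frac{1}{-9 + 3 \frac{\sqrt{2} \sqrt{\frac{10 + q}{q}}}{2}} = \frac{1}{-9 + \frac{3 \sqrt{2} \sqrt{\frac{10 + q}{q}}}{2}}$)
$\left(k{\left(183 \right)} + Q{\left(-155 \right)}\right) - 15622 = \left(\left(41 + 183^{2} + 137 \cdot 183\right) + \frac{2}{3 \left(-6 + \sqrt{2} \sqrt{\frac{10 - 155}{-155}}\right)}\right) - 15622 = \left(\left(41 + 33489 + 25071\right) + \frac{2}{3 \left(-6 + \sqrt{2} \sqrt{\left(- \frac{1}{155}\right) \left(-145\right)}\right)}\right) - 15622 = \left(58601 + \frac{2}{3 \left(-6 + \sqrt{2} \sqrt{\frac{29}{31}}\right)}\right) - 15622 = \left(58601 + \frac{2}{3 \left(-6 + \sqrt{2} \frac{\sqrt{899}}{31}\right)}\right) - 15622 = \left(58601 + \frac{2}{3 \left(-6 + \frac{\sqrt{1798}}{31}\right)}\right) - 15622 = 42979 + \frac{2}{3 \left(-6 + \frac{\sqrt{1798}}{31}\right)}$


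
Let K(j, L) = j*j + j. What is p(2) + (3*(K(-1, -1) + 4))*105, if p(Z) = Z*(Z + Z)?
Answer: 1268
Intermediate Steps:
p(Z) = 2*Z² (p(Z) = Z*(2*Z) = 2*Z²)
K(j, L) = j + j² (K(j, L) = j² + j = j + j²)
p(2) + (3*(K(-1, -1) + 4))*105 = 2*2² + (3*(-(1 - 1) + 4))*105 = 2*4 + (3*(-1*0 + 4))*105 = 8 + (3*(0 + 4))*105 = 8 + (3*4)*105 = 8 + 12*105 = 8 + 1260 = 1268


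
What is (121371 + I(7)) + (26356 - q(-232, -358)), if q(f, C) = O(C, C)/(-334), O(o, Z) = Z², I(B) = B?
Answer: 24735660/167 ≈ 1.4812e+5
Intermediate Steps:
q(f, C) = -C²/334 (q(f, C) = C²/(-334) = C²*(-1/334) = -C²/334)
(121371 + I(7)) + (26356 - q(-232, -358)) = (121371 + 7) + (26356 - (-1)*(-358)²/334) = 121378 + (26356 - (-1)*128164/334) = 121378 + (26356 - 1*(-64082/167)) = 121378 + (26356 + 64082/167) = 121378 + 4465534/167 = 24735660/167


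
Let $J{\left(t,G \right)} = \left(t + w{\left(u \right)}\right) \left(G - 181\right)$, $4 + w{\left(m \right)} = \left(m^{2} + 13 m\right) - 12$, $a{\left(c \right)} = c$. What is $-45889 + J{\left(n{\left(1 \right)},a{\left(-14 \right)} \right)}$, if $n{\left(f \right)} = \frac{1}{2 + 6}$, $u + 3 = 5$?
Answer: $- \frac{389147}{8} \approx -48643.0$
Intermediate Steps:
$u = 2$ ($u = -3 + 5 = 2$)
$w{\left(m \right)} = -16 + m^{2} + 13 m$ ($w{\left(m \right)} = -4 - \left(12 - m^{2} - 13 m\right) = -4 + \left(-12 + m^{2} + 13 m\right) = -16 + m^{2} + 13 m$)
$n{\left(f \right)} = \frac{1}{8}$
$J{\left(t,G \right)} = \left(-181 + G\right) \left(14 + t\right)$ ($J{\left(t,G \right)} = \left(t + \left(-16 + 2^{2} + 13 \cdot 2\right)\right) \left(G - 181\right) = \left(t + \left(-16 + 4 + 26\right)\right) \left(-181 + G\right) = \left(t + 14\right) \left(-181 + G\right) = \left(14 + t\right) \left(-181 + G\right) = \left(-181 + G\right) \left(14 + t\right)$)
$-45889 + J{\left(n{\left(1 \right)},a{\left(-14 \right)} \right)} = -45889 - \frac{22035}{8} = - \frac{389147}{8}$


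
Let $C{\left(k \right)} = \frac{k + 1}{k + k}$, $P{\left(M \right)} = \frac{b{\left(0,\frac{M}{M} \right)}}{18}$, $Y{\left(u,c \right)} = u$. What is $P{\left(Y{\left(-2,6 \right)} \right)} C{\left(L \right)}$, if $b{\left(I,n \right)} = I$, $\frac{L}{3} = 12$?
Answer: $0$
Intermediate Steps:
$L = 36$ ($L = 3 \cdot 12 = 36$)
$P{\left(M \right)} = 0$ ($P{\left(M \right)} = \frac{0}{18} = 0 \cdot \frac{1}{18} = 0$)
$C{\left(k \right)} = \frac{1 + k}{2 k}$
$P{\left(Y{\left(-2,6 \right)} \right)} C{\left(L \right)} = 0 \frac{1 + 36}{2 \cdot 36} = 0 \cdot \frac{1}{2} \cdot \frac{1}{36} \cdot 37 = 0 \cdot \frac{37}{72} = 0$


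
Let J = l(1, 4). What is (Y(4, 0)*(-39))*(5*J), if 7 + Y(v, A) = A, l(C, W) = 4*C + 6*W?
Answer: 38220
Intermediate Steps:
Y(v, A) = -7 + A
J = 28 (J = 4*1 + 6*4 = 4 + 24 = 28)
(Y(4, 0)*(-39))*(5*J) = ((-7 + 0)*(-39))*(5*28) = -7*(-39)*140 = 273*140 = 38220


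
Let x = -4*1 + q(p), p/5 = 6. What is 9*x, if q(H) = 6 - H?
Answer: -252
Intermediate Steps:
p = 30 (p = 5*6 = 30)
x = -28 (x = -4*1 + (6 - 1*30) = -4 + (6 - 30) = -4 - 24 = -28)
9*x = 9*(-28) = -252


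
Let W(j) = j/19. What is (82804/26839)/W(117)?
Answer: 1573276/3140163 ≈ 0.50102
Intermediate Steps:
W(j) = j/19 (W(j) = j*(1/19) = j/19)
(82804/26839)/W(117) = (82804/26839)/(((1/19)*117)) = (82804*(1/26839))/(117/19) = (82804/26839)*(19/117) = 1573276/3140163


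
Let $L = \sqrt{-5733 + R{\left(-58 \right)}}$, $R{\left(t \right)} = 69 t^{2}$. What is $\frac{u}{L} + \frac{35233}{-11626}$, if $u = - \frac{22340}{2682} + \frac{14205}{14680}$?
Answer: $- \frac{35233}{11626} - \frac{28985339 \sqrt{226383}}{891309714408} \approx -3.046$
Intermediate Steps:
$u = - \frac{28985339}{3937176}$ ($u = \left(-22340\right) \frac{1}{2682} + 14205 \cdot \frac{1}{14680} = - \frac{11170}{1341} + \frac{2841}{2936} = - \frac{28985339}{3937176} \approx -7.362$)
$L = \sqrt{226383}$ ($L = \sqrt{-5733 + 69 \left(-58\right)^{2}} = \sqrt{-5733 + 69 \cdot 3364} = \sqrt{-5733 + 232116} = \sqrt{226383} \approx 475.8$)
$\frac{u}{L} + \frac{35233}{-11626} = - \frac{28985339}{3937176 \sqrt{226383}} + \frac{35233}{-11626} = - \frac{28985339 \frac{\sqrt{226383}}{226383}}{3937176} + 35233 \left(- \frac{1}{11626}\right) = - \frac{28985339 \sqrt{226383}}{891309714408} - \frac{35233}{11626} = - \frac{35233}{11626} - \frac{28985339 \sqrt{226383}}{891309714408}$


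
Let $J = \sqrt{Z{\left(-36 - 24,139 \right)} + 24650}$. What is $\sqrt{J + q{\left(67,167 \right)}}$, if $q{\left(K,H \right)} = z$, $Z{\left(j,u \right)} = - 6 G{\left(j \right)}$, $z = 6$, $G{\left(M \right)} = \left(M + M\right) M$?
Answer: $\sqrt{6 + 5 i \sqrt{742}} \approx 8.4359 + 8.0725 i$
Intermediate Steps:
$G{\left(M \right)} = 2 M^{2}$ ($G{\left(M \right)} = 2 M M = 2 M^{2}$)
$Z{\left(j,u \right)} = - 12 j^{2}$ ($Z{\left(j,u \right)} = - 6 \cdot 2 j^{2} = - 12 j^{2}$)
$q{\left(K,H \right)} = 6$
$J = 5 i \sqrt{742}$ ($J = \sqrt{- 12 \left(-36 - 24\right)^{2} + 24650} = \sqrt{- 12 \left(-60\right)^{2} + 24650} = \sqrt{\left(-12\right) 3600 + 24650} = \sqrt{-43200 + 24650} = \sqrt{-18550} = 5 i \sqrt{742} \approx 136.2 i$)
$\sqrt{J + q{\left(67,167 \right)}} = \sqrt{5 i \sqrt{742} + 6} = \sqrt{6 + 5 i \sqrt{742}}$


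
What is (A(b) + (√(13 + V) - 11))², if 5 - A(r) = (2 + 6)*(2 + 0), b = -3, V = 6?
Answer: (22 - √19)² ≈ 311.21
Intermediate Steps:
A(r) = -11 (A(r) = 5 - (2 + 6)*(2 + 0) = 5 - 8*2 = 5 - 1*16 = 5 - 16 = -11)
(A(b) + (√(13 + V) - 11))² = (-11 + (√(13 + 6) - 11))² = (-11 + (√19 - 11))² = (-11 + (-11 + √19))² = (-22 + √19)²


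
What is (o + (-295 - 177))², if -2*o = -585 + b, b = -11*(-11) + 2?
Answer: 58081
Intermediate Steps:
b = 123 (b = 121 + 2 = 123)
o = 231 (o = -(-585 + 123)/2 = -½*(-462) = 231)
(o + (-295 - 177))² = (231 + (-295 - 177))² = (231 - 472)² = (-241)² = 58081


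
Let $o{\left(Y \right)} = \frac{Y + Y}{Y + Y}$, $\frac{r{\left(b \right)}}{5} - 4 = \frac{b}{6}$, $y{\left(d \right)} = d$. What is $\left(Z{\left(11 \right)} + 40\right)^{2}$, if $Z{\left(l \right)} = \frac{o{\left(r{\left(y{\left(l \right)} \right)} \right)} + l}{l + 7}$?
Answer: $\frac{14884}{9} \approx 1653.8$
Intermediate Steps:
$r{\left(b \right)} = 20 + \frac{5 b}{6}$ ($r{\left(b \right)} = 20 + 5 \frac{b}{6} = 20 + \frac{5 b}{6}$)
$o{\left(Y \right)} = 1$ ($o{\left(Y \right)} = \frac{2 Y}{2 Y} = 2 Y \frac{1}{2 Y} = 1$)
$Z{\left(l \right)} = \frac{1 + l}{7 + l}$ ($Z{\left(l \right)} = \frac{1 + l}{l + 7} = \frac{1 + l}{7 + l}$)
$\left(Z{\left(11 \right)} + 40\right)^{2} = \left(\frac{1 + 11}{7 + 11} + 40\right)^{2} = \left(\frac{1}{18} \cdot 12 + 40\right)^{2} = \left(\frac{2}{3} + 40\right)^{2} = \left(\frac{122}{3}\right)^{2} = \frac{14884}{9}$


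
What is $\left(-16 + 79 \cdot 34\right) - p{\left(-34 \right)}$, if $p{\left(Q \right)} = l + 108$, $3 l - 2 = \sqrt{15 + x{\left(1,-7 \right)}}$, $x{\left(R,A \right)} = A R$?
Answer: $\frac{7684}{3} - \frac{2 \sqrt{2}}{3} \approx 2560.4$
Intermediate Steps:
$l = \frac{2}{3} + \frac{2 \sqrt{2}}{3}$ ($l = \frac{2}{3} + \frac{\sqrt{15 - 7}}{3} = \frac{2}{3} + \frac{\sqrt{8}}{3} = \frac{2}{3} + \frac{2 \sqrt{2}}{3} \approx 1.6095$)
$p{\left(Q \right)} = \frac{326}{3} + \frac{2 \sqrt{2}}{3}$ ($p{\left(Q \right)} = \left(\frac{2}{3} + \frac{2 \sqrt{2}}{3}\right) + 108 = \frac{326}{3} + \frac{2 \sqrt{2}}{3}$)
$\left(-16 + 79 \cdot 34\right) - p{\left(-34 \right)} = \left(-16 + 79 \cdot 34\right) - \left(\frac{326}{3} + \frac{2 \sqrt{2}}{3}\right) = \left(-16 + 2686\right) - \left(\frac{326}{3} + \frac{2 \sqrt{2}}{3}\right) = 2670 - \left(\frac{326}{3} + \frac{2 \sqrt{2}}{3}\right) = \frac{7684}{3} - \frac{2 \sqrt{2}}{3}$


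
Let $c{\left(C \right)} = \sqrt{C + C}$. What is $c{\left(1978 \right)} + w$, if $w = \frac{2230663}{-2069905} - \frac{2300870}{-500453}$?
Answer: $\frac{3646240327011}{1035890166965} + 2 \sqrt{989} \approx 66.417$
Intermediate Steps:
$c{\left(C \right)} = \sqrt{2} \sqrt{C}$ ($c{\left(C \right)} = \sqrt{2 C} = \sqrt{2} \sqrt{C}$)
$w = \frac{3646240327011}{1035890166965}$ ($w = 2230663 \left(- \frac{1}{2069905}\right) - - \frac{2300870}{500453} = - \frac{2230663}{2069905} + \frac{2300870}{500453} = \frac{3646240327011}{1035890166965} \approx 3.5199$)
$c{\left(1978 \right)} + w = \sqrt{2} \sqrt{1978} + \frac{3646240327011}{1035890166965} = 2 \sqrt{989} + \frac{3646240327011}{1035890166965} = \frac{3646240327011}{1035890166965} + 2 \sqrt{989}$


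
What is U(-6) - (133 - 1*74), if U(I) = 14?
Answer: -45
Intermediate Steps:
U(-6) - (133 - 1*74) = 14 - (133 - 1*74) = 14 - (133 - 74) = 14 - 1*59 = 14 - 59 = -45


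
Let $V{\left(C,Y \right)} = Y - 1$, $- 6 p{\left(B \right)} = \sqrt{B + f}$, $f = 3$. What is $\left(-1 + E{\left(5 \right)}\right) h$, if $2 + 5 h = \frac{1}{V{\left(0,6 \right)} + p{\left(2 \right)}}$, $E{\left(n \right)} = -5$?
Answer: $\frac{1932}{895} - \frac{36 \sqrt{5}}{4475} \approx 2.1407$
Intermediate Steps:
$p{\left(B \right)} = - \frac{\sqrt{3 + B}}{6}$ ($p{\left(B \right)} = - \frac{\sqrt{B + 3}}{6} = - \frac{\sqrt{3 + B}}{6}$)
$V{\left(C,Y \right)} = -1 + Y$ ($V{\left(C,Y \right)} = Y - 1 = -1 + Y$)
$h = - \frac{2}{5} + \frac{1}{5 \left(5 - \frac{\sqrt{5}}{6}\right)}$ ($h = - \frac{2}{5} + \frac{1}{5 \left(\left(-1 + 6\right) - \frac{\sqrt{3 + 2}}{6}\right)} = - \frac{2}{5} + \frac{1}{5 \left(5 - \frac{\sqrt{5}}{6}\right)} \approx -0.35678$)
$\left(-1 + E{\left(5 \right)}\right) h = \left(-1 - 5\right) \left(- \frac{322}{895} + \frac{6 \sqrt{5}}{4475}\right) = - 6 \left(- \frac{322}{895} + \frac{6 \sqrt{5}}{4475}\right) = \frac{1932}{895} - \frac{36 \sqrt{5}}{4475}$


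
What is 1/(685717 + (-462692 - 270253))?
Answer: -1/47228 ≈ -2.1174e-5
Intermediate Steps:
1/(685717 + (-462692 - 270253)) = 1/(685717 - 732945) = 1/(-47228) = -1/47228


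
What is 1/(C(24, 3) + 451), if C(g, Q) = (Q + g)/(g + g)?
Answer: 16/7225 ≈ 0.0022145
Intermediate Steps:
C(g, Q) = (Q + g)/(2*g) (C(g, Q) = (Q + g)/((2*g)) = (Q + g)*(1/(2*g)) = (Q + g)/(2*g))
1/(C(24, 3) + 451) = 1/((1/2)*(3 + 24)/24 + 451) = 1/((1/2)*(1/24)*27 + 451) = 1/(9/16 + 451) = 1/(7225/16) = 16/7225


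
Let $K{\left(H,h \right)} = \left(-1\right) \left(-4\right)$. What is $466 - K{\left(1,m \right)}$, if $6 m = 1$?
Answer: $462$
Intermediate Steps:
$m = \frac{1}{6}$ ($m = \frac{1}{6} \cdot 1 = \frac{1}{6} \approx 0.16667$)
$K{\left(H,h \right)} = 4$
$466 - K{\left(1,m \right)} = 466 - 4 = 462$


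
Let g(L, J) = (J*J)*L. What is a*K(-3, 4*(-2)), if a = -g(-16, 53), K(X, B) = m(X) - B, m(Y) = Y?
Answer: 224720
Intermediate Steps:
g(L, J) = L*J² (g(L, J) = J²*L = L*J²)
K(X, B) = X - B
a = 44944 (a = -(-16)*53² = -(-16)*2809 = -1*(-44944) = 44944)
a*K(-3, 4*(-2)) = 44944*(-3 - 4*(-2)) = 44944*(-3 - 1*(-8)) = 44944*(-3 + 8) = 44944*5 = 224720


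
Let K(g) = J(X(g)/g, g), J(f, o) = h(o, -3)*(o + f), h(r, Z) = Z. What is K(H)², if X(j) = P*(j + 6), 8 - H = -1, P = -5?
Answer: 4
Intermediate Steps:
H = 9 (H = 8 - 1*(-1) = 8 + 1 = 9)
X(j) = -30 - 5*j (X(j) = -5*(j + 6) = -5*(6 + j) = -30 - 5*j)
J(f, o) = -3*f - 3*o (J(f, o) = -3*(o + f) = -3*(f + o) = -3*f - 3*o)
K(g) = -3*g - 3*(-30 - 5*g)/g (K(g) = -3*(-30 - 5*g)/g - 3*g = -3*g - 3*(-30 - 5*g)/g)
K(H)² = (15 - 3*9 + 90/9)² = (15 - 27 + 90*(⅑))² = (15 - 27 + 10)² = (-2)² = 4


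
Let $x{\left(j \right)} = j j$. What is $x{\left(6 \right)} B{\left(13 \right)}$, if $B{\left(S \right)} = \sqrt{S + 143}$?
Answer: $72 \sqrt{39} \approx 449.64$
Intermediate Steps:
$B{\left(S \right)} = \sqrt{143 + S}$
$x{\left(j \right)} = j^{2}$
$x{\left(6 \right)} B{\left(13 \right)} = 6^{2} \sqrt{143 + 13} = 36 \sqrt{156} = 36 \cdot 2 \sqrt{39} = 72 \sqrt{39}$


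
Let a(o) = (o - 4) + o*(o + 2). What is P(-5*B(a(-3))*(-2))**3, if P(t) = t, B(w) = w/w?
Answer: 1000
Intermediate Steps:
a(o) = -4 + o + o*(2 + o) (a(o) = (-4 + o) + o*(2 + o) = -4 + o + o*(2 + o))
B(w) = 1
P(-5*B(a(-3))*(-2))**3 = (-5*1*(-2))**3 = (-5*(-2))**3 = 10**3 = 1000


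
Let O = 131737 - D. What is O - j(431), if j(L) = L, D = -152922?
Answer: 284228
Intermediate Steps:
O = 284659 (O = 131737 - 1*(-152922) = 131737 + 152922 = 284659)
O - j(431) = 284659 - 1*431 = 284659 - 431 = 284228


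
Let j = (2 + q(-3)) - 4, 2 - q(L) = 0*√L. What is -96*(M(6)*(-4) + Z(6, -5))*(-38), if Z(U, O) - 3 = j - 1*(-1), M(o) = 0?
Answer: 14592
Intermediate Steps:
q(L) = 2 (q(L) = 2 - 0*√L = 2 - 1*0 = 2 + 0 = 2)
j = 0 (j = (2 + 2) - 4 = 4 - 4 = 0)
Z(U, O) = 4 (Z(U, O) = 3 + (0 - 1*(-1)) = 3 + (0 + 1) = 3 + 1 = 4)
-96*(M(6)*(-4) + Z(6, -5))*(-38) = -96*(0*(-4) + 4)*(-38) = -96*(0 + 4)*(-38) = -96*4*(-38) = -384*(-38) = 14592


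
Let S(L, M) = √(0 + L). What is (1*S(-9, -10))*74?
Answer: 222*I ≈ 222.0*I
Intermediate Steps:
S(L, M) = √L
(1*S(-9, -10))*74 = (1*√(-9))*74 = (1*(3*I))*74 = (3*I)*74 = 222*I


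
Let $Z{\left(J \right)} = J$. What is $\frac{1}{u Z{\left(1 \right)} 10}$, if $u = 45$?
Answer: $\frac{1}{450} \approx 0.0022222$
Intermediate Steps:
$\frac{1}{u Z{\left(1 \right)} 10} = \frac{1}{45 \cdot 1 \cdot 10} = \frac{1}{45 \cdot 10} = \frac{1}{450}$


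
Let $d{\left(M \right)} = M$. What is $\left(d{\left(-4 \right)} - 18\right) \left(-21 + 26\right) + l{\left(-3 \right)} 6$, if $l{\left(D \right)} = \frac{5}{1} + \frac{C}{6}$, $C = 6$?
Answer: $-74$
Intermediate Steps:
$l{\left(D \right)} = 6$ ($l{\left(D \right)} = \frac{5}{1} + \frac{6}{6} = 5 \cdot 1 + 6 \cdot \frac{1}{6} = 5 + 1 = 6$)
$\left(d{\left(-4 \right)} - 18\right) \left(-21 + 26\right) + l{\left(-3 \right)} 6 = \left(-4 - 18\right) \left(-21 + 26\right) + 6 \cdot 6 = \left(-22\right) 5 + 36 = -110 + 36 = -74$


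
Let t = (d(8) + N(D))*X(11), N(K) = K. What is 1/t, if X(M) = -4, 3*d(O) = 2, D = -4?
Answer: 3/40 ≈ 0.075000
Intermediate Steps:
d(O) = ⅔ (d(O) = (⅓)*2 = ⅔)
t = 40/3 (t = (⅔ - 4)*(-4) = -10/3*(-4) = 40/3 ≈ 13.333)
1/t = 1/(40/3) = 3/40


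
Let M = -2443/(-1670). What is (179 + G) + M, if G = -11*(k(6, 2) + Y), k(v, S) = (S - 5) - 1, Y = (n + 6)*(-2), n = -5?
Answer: 411593/1670 ≈ 246.46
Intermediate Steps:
M = 2443/1670 (M = -2443*(-1/1670) = 2443/1670 ≈ 1.4629)
Y = -2 (Y = (-5 + 6)*(-2) = 1*(-2) = -2)
k(v, S) = -6 + S (k(v, S) = (-5 + S) - 1 = -6 + S)
G = 66 (G = -11*((-6 + 2) - 2) = -11*(-4 - 2) = -11*(-6) = 66)
(179 + G) + M = (179 + 66) + 2443/1670 = 245 + 2443/1670 = 411593/1670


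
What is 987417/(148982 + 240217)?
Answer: 329139/129733 ≈ 2.5370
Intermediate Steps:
987417/(148982 + 240217) = 987417/389199 = 987417*(1/389199) = 329139/129733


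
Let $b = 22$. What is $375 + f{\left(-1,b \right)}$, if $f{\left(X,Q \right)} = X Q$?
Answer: $353$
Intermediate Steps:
$f{\left(X,Q \right)} = Q X$
$375 + f{\left(-1,b \right)} = 375 + 22 \left(-1\right) = 375 - 22 = 353$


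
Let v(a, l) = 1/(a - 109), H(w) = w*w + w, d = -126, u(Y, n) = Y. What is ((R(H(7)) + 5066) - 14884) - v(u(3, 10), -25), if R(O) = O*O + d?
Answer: -721647/106 ≈ -6808.0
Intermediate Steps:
H(w) = w + w² (H(w) = w² + w = w + w²)
R(O) = -126 + O² (R(O) = O*O - 126 = O² - 126 = -126 + O²)
v(a, l) = 1/(-109 + a)
((R(H(7)) + 5066) - 14884) - v(u(3, 10), -25) = (((-126 + (7*(1 + 7))²) + 5066) - 14884) - 1/(-109 + 3) = (((-126 + (7*8)²) + 5066) - 14884) - 1/(-106) = (((-126 + 56²) + 5066) - 14884) - 1*(-1/106) = (((-126 + 3136) + 5066) - 14884) + 1/106 = ((3010 + 5066) - 14884) + 1/106 = (8076 - 14884) + 1/106 = -6808 + 1/106 = -721647/106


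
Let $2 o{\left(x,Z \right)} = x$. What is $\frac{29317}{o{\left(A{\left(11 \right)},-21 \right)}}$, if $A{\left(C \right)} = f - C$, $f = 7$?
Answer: $- \frac{29317}{2} \approx -14659.0$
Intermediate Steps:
$A{\left(C \right)} = 7 - C$
$o{\left(x,Z \right)} = \frac{x}{2}$
$\frac{29317}{o{\left(A{\left(11 \right)},-21 \right)}} = \frac{29317}{\frac{1}{2} \left(7 - 11\right)} = \frac{29317}{\frac{1}{2} \left(-4\right)} = \frac{29317}{-2} = 29317 \left(- \frac{1}{2}\right) = - \frac{29317}{2}$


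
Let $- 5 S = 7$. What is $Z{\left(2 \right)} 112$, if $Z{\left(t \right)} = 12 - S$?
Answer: $\frac{7504}{5} \approx 1500.8$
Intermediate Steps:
$S = - \frac{7}{5}$ ($S = \left(- \frac{1}{5}\right) 7 = - \frac{7}{5} \approx -1.4$)
$Z{\left(t \right)} = \frac{67}{5}$ ($Z{\left(t \right)} = 12 - - \frac{7}{5} = 12 + \frac{7}{5} = \frac{67}{5}$)
$Z{\left(2 \right)} 112 = \frac{67}{5} \cdot 112 = \frac{7504}{5}$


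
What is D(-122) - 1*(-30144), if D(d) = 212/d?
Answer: 1838678/61 ≈ 30142.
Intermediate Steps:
D(-122) - 1*(-30144) = 212/(-122) - 1*(-30144) = 212*(-1/122) + 30144 = -106/61 + 30144 = 1838678/61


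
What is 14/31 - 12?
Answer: -358/31 ≈ -11.548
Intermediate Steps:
14/31 - 12 = -358/31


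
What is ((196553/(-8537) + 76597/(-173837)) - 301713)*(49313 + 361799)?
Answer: -184092226620523227864/1484046469 ≈ -1.2405e+11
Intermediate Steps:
((196553/(-8537) + 76597/(-173837)) - 301713)*(49313 + 361799) = ((196553*(-1/8537) + 76597*(-1/173837)) - 301713)*411112 = ((-196553/8537 - 76597/173837) - 301713)*411112 = (-34822092450/1484046469 - 301713)*411112 = -447790934393847/1484046469*411112 = -184092226620523227864/1484046469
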